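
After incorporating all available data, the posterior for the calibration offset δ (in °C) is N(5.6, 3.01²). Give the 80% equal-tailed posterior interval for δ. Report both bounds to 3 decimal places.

The posterior is symmetric, so the 80% equal-tailed interval is δ = 5.6 ± z·3.01 with z = 1.282.
Half-width: 1.282 × 3.01 = 3.857.
5.6 − 3.857 = 1.743; 5.6 + 3.857 = 9.457.

[1.743, 9.457]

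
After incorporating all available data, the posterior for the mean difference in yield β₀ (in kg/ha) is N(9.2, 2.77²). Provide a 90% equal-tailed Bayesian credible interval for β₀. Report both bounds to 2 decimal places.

[4.64, 13.76]

The posterior is symmetric, so the 90% equal-tailed interval is β₀ = 9.2 ± z·2.77 with z = 1.645.
Half-width: 1.645 × 2.77 = 4.56.
9.2 − 4.56 = 4.64; 9.2 + 4.56 = 13.76.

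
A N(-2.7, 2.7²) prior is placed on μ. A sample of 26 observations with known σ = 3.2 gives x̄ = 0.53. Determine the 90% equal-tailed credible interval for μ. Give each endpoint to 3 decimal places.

[-0.641, 1.370]

Posterior precision = 1/2.7² + 26/3.2² = 0.1372 + 2.5391 = 2.6762, so posterior SD = 0.6113.
Posterior mean = (-2.7/2.7² + 26·0.53/3.2²) / 2.6762 = 0.3644.
Interval: 0.3644 ± 1.645 × 0.6113 → [-0.641, 1.370].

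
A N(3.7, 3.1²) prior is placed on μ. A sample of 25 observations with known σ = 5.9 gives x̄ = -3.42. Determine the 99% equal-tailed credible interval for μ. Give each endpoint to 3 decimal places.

[-5.360, 0.322]

Posterior precision = 1/3.1² + 25/5.9² = 0.1041 + 0.7182 = 0.8222, so posterior SD = 1.1028.
Posterior mean = (3.7/3.1² + 25·-3.42/5.9²) / 0.8222 = -2.5189.
Interval: -2.5189 ± 2.576 × 1.1028 → [-5.360, 0.322].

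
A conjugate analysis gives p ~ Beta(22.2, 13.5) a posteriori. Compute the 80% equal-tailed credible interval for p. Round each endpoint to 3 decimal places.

Posterior: Beta(22.2, 13.5).
Equal-tailed 80% interval: the 0.1 and 0.9 quantiles of Beta(22.2, 13.5).
Posterior mean ≈ 0.622, SD ≈ 0.080; a Normal approximation gives roughly [0.519, 0.724].
Exact: F⁻¹(0.1) = 0.517; F⁻¹(0.9) = 0.724.

[0.517, 0.724]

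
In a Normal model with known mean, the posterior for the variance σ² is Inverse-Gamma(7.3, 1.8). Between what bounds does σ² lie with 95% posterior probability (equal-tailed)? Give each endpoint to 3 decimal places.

Inverse-Gamma(7.3, 1.8) quantiles: F⁻¹(0.025) and F⁻¹(0.975).
Equivalently, 1/σ² ~ Gamma(7.3, rate = 1.8); invert its 0.975 and 0.025 quantiles.
Posterior mean ≈ 0.286, SD ≈ 0.124; a Normal approximation gives roughly [0.042, 0.529].
Exact: lower = 0.134; upper = 0.599.

[0.134, 0.599]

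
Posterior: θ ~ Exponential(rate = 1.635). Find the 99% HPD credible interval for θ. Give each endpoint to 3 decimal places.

The exponential density is strictly decreasing on [0, ∞), so the HPD interval is anchored at 0: [0, q] with P(θ ≤ q) = 0.99.
q = −ln(1 − 0.99) / 1.635 = 4.6052 / 1.635 = 2.817.

[0.000, 2.817]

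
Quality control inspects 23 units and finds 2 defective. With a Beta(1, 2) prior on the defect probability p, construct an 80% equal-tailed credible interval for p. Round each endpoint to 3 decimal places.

Posterior: Beta(1+2, 2+21) = Beta(3, 23).
Equal-tailed 80% interval: the 0.1 and 0.9 quantiles of Beta(3, 23).
Posterior mean ≈ 0.115, SD ≈ 0.061; a Normal approximation gives roughly [0.037, 0.194].
Exact: F⁻¹(0.1) = 0.045; F⁻¹(0.9) = 0.199.

[0.045, 0.199]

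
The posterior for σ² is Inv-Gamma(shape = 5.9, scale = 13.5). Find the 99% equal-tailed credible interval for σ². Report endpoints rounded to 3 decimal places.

[0.965, 9.067]

Inverse-Gamma(5.9, 13.5) quantiles: F⁻¹(0.005) and F⁻¹(0.995).
Equivalently, 1/σ² ~ Gamma(5.9, rate = 13.5); invert its 0.995 and 0.005 quantiles.
Posterior mean ≈ 2.755, SD ≈ 1.395; a Normal approximation gives roughly [-0.838, 6.349].
Exact: lower = 0.965; upper = 9.067.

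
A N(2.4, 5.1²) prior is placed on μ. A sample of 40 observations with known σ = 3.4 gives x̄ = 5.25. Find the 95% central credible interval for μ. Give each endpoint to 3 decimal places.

[4.171, 6.267]

Posterior precision = 1/5.1² + 40/3.4² = 0.0384 + 3.4602 = 3.4987, so posterior SD = 0.5346.
Posterior mean = (2.4/5.1² + 40·5.25/3.4²) / 3.4987 = 5.2187.
Interval: 5.2187 ± 1.960 × 0.5346 → [4.171, 6.267].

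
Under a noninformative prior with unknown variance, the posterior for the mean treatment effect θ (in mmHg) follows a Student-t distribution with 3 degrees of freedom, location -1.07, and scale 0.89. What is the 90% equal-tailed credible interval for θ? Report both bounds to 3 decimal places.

The t_3 distribution is symmetric; the 90% interval is -1.07 ± t·0.89 with t_{0.95,3} = 2.353.
Half-width: 2.353 × 0.89 = 2.094.
-1.07 − 2.094 = -3.164; -1.07 + 2.094 = 1.024.

[-3.164, 1.024]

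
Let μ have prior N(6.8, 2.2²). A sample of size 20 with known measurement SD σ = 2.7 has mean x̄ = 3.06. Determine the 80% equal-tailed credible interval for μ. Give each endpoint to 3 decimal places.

Posterior precision = 1/2.2² + 20/2.7² = 0.2066 + 2.7435 = 2.9501, so posterior SD = 0.5822.
Posterior mean = (6.8/2.2² + 20·3.06/2.7²) / 2.9501 = 3.3219.
Interval: 3.3219 ± 1.282 × 0.5822 → [2.576, 4.068].

[2.576, 4.068]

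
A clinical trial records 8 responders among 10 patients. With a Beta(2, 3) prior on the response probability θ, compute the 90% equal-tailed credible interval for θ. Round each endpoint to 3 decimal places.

[0.460, 0.847]

Posterior: Beta(2+8, 3+2) = Beta(10, 5).
Equal-tailed 90% interval: the 0.05 and 0.95 quantiles of Beta(10, 5).
Posterior mean ≈ 0.667, SD ≈ 0.118; a Normal approximation gives roughly [0.473, 0.861].
Exact: F⁻¹(0.05) = 0.460; F⁻¹(0.95) = 0.847.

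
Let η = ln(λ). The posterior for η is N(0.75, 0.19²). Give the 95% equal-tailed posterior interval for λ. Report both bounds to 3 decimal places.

On the log scale the 95% interval is 0.75 ± 1.960 × 0.19 = [0.3776, 1.1224].
Exponentiate: [e^0.3776, e^1.1224] = [1.459, 3.072].

[1.459, 3.072]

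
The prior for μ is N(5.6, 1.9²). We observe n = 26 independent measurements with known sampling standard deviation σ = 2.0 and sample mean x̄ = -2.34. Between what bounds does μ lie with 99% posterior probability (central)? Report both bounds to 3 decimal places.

Posterior precision = 1/1.9² + 26/2.0² = 0.2770 + 6.5000 = 6.7770, so posterior SD = 0.3841.
Posterior mean = (5.6/1.9² + 26·-2.34/2.0²) / 6.7770 = -2.0155.
Interval: -2.0155 ± 2.576 × 0.3841 → [-3.005, -1.026].

[-3.005, -1.026]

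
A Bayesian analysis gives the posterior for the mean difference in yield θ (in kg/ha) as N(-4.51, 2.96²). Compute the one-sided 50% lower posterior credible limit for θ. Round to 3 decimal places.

Need L with P(θ ≥ L) = 0.50: L = -4.51 − z_{0.5}·2.96.
z = 0.000; L = -4.51 − 0.000 × 2.96 = -4.510.

-4.510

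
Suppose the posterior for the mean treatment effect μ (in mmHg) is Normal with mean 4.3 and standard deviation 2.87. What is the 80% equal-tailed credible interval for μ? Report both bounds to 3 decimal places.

[0.622, 7.978]

The posterior is symmetric, so the 80% equal-tailed interval is μ = 4.3 ± z·2.87 with z = 1.282.
Half-width: 1.282 × 2.87 = 3.678.
4.3 − 3.678 = 0.622; 4.3 + 3.678 = 7.978.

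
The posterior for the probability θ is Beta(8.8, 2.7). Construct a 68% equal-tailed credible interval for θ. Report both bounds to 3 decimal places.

Posterior: Beta(8.8, 2.7).
Equal-tailed 68% interval: the 0.16 and 0.84 quantiles of Beta(8.8, 2.7).
Posterior mean ≈ 0.765, SD ≈ 0.120; a Normal approximation gives roughly [0.646, 0.884].
Exact: F⁻¹(0.16) = 0.643; F⁻¹(0.84) = 0.886.

[0.643, 0.886]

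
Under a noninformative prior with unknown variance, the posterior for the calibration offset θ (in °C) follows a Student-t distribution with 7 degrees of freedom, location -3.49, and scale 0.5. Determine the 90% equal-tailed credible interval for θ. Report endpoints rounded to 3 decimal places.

The t_7 distribution is symmetric; the 90% interval is -3.49 ± t·0.5 with t_{0.95,7} = 1.895.
Half-width: 1.895 × 0.5 = 0.947.
-3.49 − 0.947 = -4.437; -3.49 + 0.947 = -2.543.

[-4.437, -2.543]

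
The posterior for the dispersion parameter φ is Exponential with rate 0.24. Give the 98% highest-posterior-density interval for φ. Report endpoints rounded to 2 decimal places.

[0.00, 16.30]

The exponential density is strictly decreasing on [0, ∞), so the HPD interval is anchored at 0: [0, q] with P(φ ≤ q) = 0.98.
q = −ln(1 − 0.98) / 0.24 = 3.9120 / 0.24 = 16.30.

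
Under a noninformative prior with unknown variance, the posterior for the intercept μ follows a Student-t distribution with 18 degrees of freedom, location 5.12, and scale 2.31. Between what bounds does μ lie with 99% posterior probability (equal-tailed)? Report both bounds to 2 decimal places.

The t_18 distribution is symmetric; the 99% interval is 5.12 ± t·2.31 with t_{0.995,18} = 2.878.
Half-width: 2.878 × 2.31 = 6.65.
5.12 − 6.65 = -1.53; 5.12 + 6.65 = 11.77.

[-1.53, 11.77]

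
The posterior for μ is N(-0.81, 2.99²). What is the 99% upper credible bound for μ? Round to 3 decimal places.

6.146

Need U with P(μ ≤ U) = 0.99: U = -0.81 + z_{0.01}·2.99.
z = 2.326; U = -0.81 + 2.326 × 2.99 = 6.146.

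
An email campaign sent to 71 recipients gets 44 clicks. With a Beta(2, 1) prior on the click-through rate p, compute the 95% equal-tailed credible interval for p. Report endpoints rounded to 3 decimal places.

[0.509, 0.728]

Posterior: Beta(2+44, 1+27) = Beta(46, 28).
Equal-tailed 95% interval: the 0.025 and 0.975 quantiles of Beta(46, 28).
Posterior mean ≈ 0.622, SD ≈ 0.056; a Normal approximation gives roughly [0.512, 0.731].
Exact: F⁻¹(0.025) = 0.509; F⁻¹(0.975) = 0.728.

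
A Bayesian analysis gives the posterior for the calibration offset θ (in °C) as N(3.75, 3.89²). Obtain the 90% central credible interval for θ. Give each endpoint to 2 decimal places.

The posterior is symmetric, so the 90% equal-tailed interval is θ = 3.75 ± z·3.89 with z = 1.645.
Half-width: 1.645 × 3.89 = 6.40.
3.75 − 6.40 = -2.65; 3.75 + 6.40 = 10.15.

[-2.65, 10.15]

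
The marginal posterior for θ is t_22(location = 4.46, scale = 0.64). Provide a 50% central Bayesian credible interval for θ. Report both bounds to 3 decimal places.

[4.021, 4.899]

The t_22 distribution is symmetric; the 50% interval is 4.46 ± t·0.64 with t_{0.75,22} = 0.686.
Half-width: 0.686 × 0.64 = 0.439.
4.46 − 0.439 = 4.021; 4.46 + 0.439 = 4.899.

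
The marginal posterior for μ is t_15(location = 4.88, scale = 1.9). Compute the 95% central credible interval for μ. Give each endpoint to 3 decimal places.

The t_15 distribution is symmetric; the 95% interval is 4.88 ± t·1.9 with t_{0.975,15} = 2.131.
Half-width: 2.131 × 1.9 = 4.050.
4.88 − 4.050 = 0.830; 4.88 + 4.050 = 8.930.

[0.830, 8.930]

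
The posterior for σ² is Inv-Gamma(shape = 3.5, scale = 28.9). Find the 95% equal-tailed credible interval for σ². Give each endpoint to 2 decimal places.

Inverse-Gamma(3.5, 28.9) quantiles: F⁻¹(0.025) and F⁻¹(0.975).
Equivalently, 1/σ² ~ Gamma(3.5, rate = 28.9); invert its 0.975 and 0.025 quantiles.
Posterior mean ≈ 11.56, SD ≈ 9.44; a Normal approximation gives roughly [-6.94, 30.06].
Exact: lower = 3.61; upper = 34.20.

[3.61, 34.20]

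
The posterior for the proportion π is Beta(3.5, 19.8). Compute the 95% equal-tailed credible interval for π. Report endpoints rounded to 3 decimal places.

Posterior: Beta(3.5, 19.8).
Equal-tailed 95% interval: the 0.025 and 0.975 quantiles of Beta(3.5, 19.8).
Posterior mean ≈ 0.150, SD ≈ 0.072; a Normal approximation gives roughly [0.008, 0.292].
Exact: F⁻¹(0.025) = 0.039; F⁻¹(0.975) = 0.317.

[0.039, 0.317]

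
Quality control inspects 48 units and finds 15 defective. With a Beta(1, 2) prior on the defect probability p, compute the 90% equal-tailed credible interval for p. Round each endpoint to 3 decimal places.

[0.212, 0.424]

Posterior: Beta(1+15, 2+33) = Beta(16, 35).
Equal-tailed 90% interval: the 0.05 and 0.95 quantiles of Beta(16, 35).
Posterior mean ≈ 0.314, SD ≈ 0.064; a Normal approximation gives roughly [0.208, 0.420].
Exact: F⁻¹(0.05) = 0.212; F⁻¹(0.95) = 0.424.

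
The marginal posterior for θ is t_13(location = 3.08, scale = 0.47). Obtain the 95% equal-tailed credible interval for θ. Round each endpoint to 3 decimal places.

[2.065, 4.095]

The t_13 distribution is symmetric; the 95% interval is 3.08 ± t·0.47 with t_{0.975,13} = 2.160.
Half-width: 2.160 × 0.47 = 1.015.
3.08 − 1.015 = 2.065; 3.08 + 1.015 = 4.095.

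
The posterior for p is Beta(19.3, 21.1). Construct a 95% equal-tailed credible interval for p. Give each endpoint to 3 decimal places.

Posterior: Beta(19.3, 21.1).
Equal-tailed 95% interval: the 0.025 and 0.975 quantiles of Beta(19.3, 21.1).
Posterior mean ≈ 0.478, SD ≈ 0.078; a Normal approximation gives roughly [0.326, 0.630].
Exact: F⁻¹(0.025) = 0.327; F⁻¹(0.975) = 0.630.

[0.327, 0.630]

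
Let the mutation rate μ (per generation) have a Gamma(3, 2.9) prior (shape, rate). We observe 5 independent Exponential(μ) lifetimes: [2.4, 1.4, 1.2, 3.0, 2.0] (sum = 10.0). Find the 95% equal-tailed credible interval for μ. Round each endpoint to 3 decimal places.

Posterior: Gamma(3+5, 2.9+10.0) = Gamma(8, 12.9) (shape, rate).
Equal-tailed 95% interval: Gamma(8, 12.9) quantiles at 0.025 and 0.975.
Posterior mean ≈ 0.620, SD ≈ 0.219; a Normal approximation gives roughly [0.190, 1.050].
Exact: lower = 0.268; upper = 1.118.

[0.268, 1.118]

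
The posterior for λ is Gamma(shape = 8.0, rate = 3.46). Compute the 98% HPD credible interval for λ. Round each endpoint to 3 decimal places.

The posterior is unimodal and skewed, so the HPD interval has equal density at both endpoints and is the shortest 98% interval.
Solving f(0.713) = f(4.392) with F(4.392) − F(0.713) = 0.98 gives [0.713, 4.392].
For comparison, the equal-tailed interval is [0.840, 4.624]; the HPD is narrower and shifted toward the mode.

[0.713, 4.392]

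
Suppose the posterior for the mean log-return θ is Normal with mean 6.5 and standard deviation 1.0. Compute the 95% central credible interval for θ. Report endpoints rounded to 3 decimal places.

[4.540, 8.460]

The posterior is symmetric, so the 95% equal-tailed interval is θ = 6.5 ± z·1.0 with z = 1.960.
Half-width: 1.960 × 1.0 = 1.960.
6.5 − 1.960 = 4.540; 6.5 + 1.960 = 8.460.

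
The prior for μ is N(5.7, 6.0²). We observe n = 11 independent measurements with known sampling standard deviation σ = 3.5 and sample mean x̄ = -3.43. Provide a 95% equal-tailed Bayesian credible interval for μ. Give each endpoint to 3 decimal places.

[-5.193, -1.119]

Posterior precision = 1/6.0² + 11/3.5² = 0.0278 + 0.8980 = 0.9257, so posterior SD = 1.0393.
Posterior mean = (5.7/6.0² + 11·-3.43/3.5²) / 0.9257 = -3.1560.
Interval: -3.1560 ± 1.960 × 1.0393 → [-5.193, -1.119].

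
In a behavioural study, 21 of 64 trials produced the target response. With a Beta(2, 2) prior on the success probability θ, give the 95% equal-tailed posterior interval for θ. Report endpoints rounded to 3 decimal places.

Posterior: Beta(2+21, 2+43) = Beta(23, 45).
Equal-tailed 95% interval: the 0.025 and 0.975 quantiles of Beta(23, 45).
Posterior mean ≈ 0.338, SD ≈ 0.057; a Normal approximation gives roughly [0.227, 0.450].
Exact: F⁻¹(0.025) = 0.232; F⁻¹(0.975) = 0.454.

[0.232, 0.454]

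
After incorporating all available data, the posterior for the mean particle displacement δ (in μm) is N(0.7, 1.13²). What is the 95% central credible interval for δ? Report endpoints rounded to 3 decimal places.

The posterior is symmetric, so the 95% equal-tailed interval is δ = 0.7 ± z·1.13 with z = 1.960.
Half-width: 1.960 × 1.13 = 2.215.
0.7 − 2.215 = -1.515; 0.7 + 2.215 = 2.915.

[-1.515, 2.915]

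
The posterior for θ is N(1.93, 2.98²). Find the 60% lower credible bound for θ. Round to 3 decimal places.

Need L with P(θ ≥ L) = 0.60: L = 1.93 − z_{0.4}·2.98.
z = 0.253; L = 1.93 − 0.253 × 2.98 = 1.175.

1.175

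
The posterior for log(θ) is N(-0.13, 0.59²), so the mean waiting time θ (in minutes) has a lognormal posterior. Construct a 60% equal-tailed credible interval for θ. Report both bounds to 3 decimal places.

[0.534, 1.443]

On the log scale the 60% interval is -0.13 ± 0.842 × 0.59 = [-0.6266, 0.3666].
Exponentiate: [e^-0.6266, e^0.3666] = [0.534, 1.443].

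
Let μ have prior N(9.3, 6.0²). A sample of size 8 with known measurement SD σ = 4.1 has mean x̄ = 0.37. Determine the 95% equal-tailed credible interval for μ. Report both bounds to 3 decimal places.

[-1.899, 3.624]

Posterior precision = 1/6.0² + 8/4.1² = 0.0278 + 0.4759 = 0.5037, so posterior SD = 1.4090.
Posterior mean = (9.3/6.0² + 8·0.37/4.1²) / 0.5037 = 0.8625.
Interval: 0.8625 ± 1.960 × 1.4090 → [-1.899, 3.624].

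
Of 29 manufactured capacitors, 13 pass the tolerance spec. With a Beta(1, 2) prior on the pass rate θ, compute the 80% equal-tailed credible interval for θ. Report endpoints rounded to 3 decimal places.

[0.327, 0.550]

Posterior: Beta(1+13, 2+16) = Beta(14, 18).
Equal-tailed 80% interval: the 0.1 and 0.9 quantiles of Beta(14, 18).
Posterior mean ≈ 0.438, SD ≈ 0.086; a Normal approximation gives roughly [0.327, 0.548].
Exact: F⁻¹(0.1) = 0.327; F⁻¹(0.9) = 0.550.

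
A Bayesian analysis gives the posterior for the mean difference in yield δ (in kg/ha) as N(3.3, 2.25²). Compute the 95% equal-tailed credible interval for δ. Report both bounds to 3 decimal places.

[-1.110, 7.710]

The posterior is symmetric, so the 95% equal-tailed interval is δ = 3.3 ± z·2.25 with z = 1.960.
Half-width: 1.960 × 2.25 = 4.410.
3.3 − 4.410 = -1.110; 3.3 + 4.410 = 7.710.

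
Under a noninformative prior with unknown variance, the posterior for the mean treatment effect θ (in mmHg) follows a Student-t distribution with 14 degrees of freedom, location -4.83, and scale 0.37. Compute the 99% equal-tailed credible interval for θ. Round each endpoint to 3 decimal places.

The t_14 distribution is symmetric; the 99% interval is -4.83 ± t·0.37 with t_{0.995,14} = 2.977.
Half-width: 2.977 × 0.37 = 1.101.
-4.83 − 1.101 = -5.931; -4.83 + 1.101 = -3.729.

[-5.931, -3.729]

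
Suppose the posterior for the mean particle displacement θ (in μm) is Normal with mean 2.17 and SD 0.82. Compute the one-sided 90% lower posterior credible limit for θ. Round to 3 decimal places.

1.119

Need L with P(θ ≥ L) = 0.90: L = 2.17 − z_{0.1}·0.82.
z = 1.282; L = 2.17 − 1.282 × 0.82 = 1.119.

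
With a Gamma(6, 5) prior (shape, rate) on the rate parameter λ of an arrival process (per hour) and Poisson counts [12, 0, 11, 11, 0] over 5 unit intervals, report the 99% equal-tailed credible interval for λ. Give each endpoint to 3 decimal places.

[2.559, 5.816]

Posterior: Gamma(6+34, 5+5) = Gamma(40, 10) (shape, rate).
Equal-tailed 99% interval: Gamma(40, 10) quantiles at 0.005 and 0.995.
Posterior mean ≈ 4.000, SD ≈ 0.632; a Normal approximation gives roughly [2.371, 5.629].
Exact: lower = 2.559; upper = 5.816.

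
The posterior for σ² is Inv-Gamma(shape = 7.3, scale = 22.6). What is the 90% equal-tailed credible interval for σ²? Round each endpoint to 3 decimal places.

[1.847, 6.472]

Inverse-Gamma(7.3, 22.6) quantiles: F⁻¹(0.05) and F⁻¹(0.95).
Equivalently, 1/σ² ~ Gamma(7.3, rate = 22.6); invert its 0.95 and 0.05 quantiles.
Posterior mean ≈ 3.587, SD ≈ 1.558; a Normal approximation gives roughly [1.024, 6.150].
Exact: lower = 1.847; upper = 6.472.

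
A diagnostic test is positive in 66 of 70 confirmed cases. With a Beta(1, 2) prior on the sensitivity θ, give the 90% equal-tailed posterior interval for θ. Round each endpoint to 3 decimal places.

[0.860, 0.963]

Posterior: Beta(1+66, 2+4) = Beta(67, 6).
Equal-tailed 90% interval: the 0.05 and 0.95 quantiles of Beta(67, 6).
Posterior mean ≈ 0.918, SD ≈ 0.032; a Normal approximation gives roughly [0.865, 0.970].
Exact: F⁻¹(0.05) = 0.860; F⁻¹(0.95) = 0.963.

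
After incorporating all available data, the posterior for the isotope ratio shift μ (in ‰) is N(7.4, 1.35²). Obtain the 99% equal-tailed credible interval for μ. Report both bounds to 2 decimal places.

[3.92, 10.88]

The posterior is symmetric, so the 99% equal-tailed interval is μ = 7.4 ± z·1.35 with z = 2.576.
Half-width: 2.576 × 1.35 = 3.48.
7.4 − 3.48 = 3.92; 7.4 + 3.48 = 10.88.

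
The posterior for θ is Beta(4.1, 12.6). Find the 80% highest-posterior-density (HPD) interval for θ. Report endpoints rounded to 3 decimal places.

The posterior is unimodal and skewed, so the HPD interval has equal density at both endpoints and is the shortest 80% interval.
Solving f(0.101) = f(0.359) with F(0.359) − F(0.101) = 0.80 gives [0.101, 0.359].
For comparison, the equal-tailed interval is [0.121, 0.384]; the HPD is narrower and shifted toward the mode.

[0.101, 0.359]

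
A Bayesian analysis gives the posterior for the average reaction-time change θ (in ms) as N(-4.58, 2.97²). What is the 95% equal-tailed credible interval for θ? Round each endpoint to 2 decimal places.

The posterior is symmetric, so the 95% equal-tailed interval is θ = -4.58 ± z·2.97 with z = 1.960.
Half-width: 1.960 × 2.97 = 5.82.
-4.58 − 5.82 = -10.40; -4.58 + 5.82 = 1.24.

[-10.40, 1.24]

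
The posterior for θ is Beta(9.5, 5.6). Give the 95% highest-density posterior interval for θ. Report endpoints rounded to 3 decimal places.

The posterior is unimodal and skewed, so the HPD interval has equal density at both endpoints and is the shortest 95% interval.
Solving f(0.394) = f(0.855) with F(0.855) − F(0.394) = 0.95 gives [0.394, 0.855].
For comparison, the equal-tailed interval is [0.381, 0.845]; the HPD is narrower and shifted toward the mode.

[0.394, 0.855]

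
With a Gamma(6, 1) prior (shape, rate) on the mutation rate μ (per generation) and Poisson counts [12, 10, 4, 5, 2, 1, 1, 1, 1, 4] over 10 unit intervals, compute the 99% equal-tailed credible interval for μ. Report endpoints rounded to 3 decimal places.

Posterior: Gamma(6+41, 1+10) = Gamma(47, 11) (shape, rate).
Equal-tailed 99% interval: Gamma(47, 11) quantiles at 0.005 and 0.995.
Posterior mean ≈ 4.273, SD ≈ 0.623; a Normal approximation gives roughly [2.667, 5.878].
Exact: lower = 2.838; upper = 6.048.

[2.838, 6.048]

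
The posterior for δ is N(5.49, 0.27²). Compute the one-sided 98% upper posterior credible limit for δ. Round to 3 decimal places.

Need U with P(δ ≤ U) = 0.98: U = 5.49 + z_{0.02}·0.27.
z = 2.054; U = 5.49 + 2.054 × 0.27 = 6.045.

6.045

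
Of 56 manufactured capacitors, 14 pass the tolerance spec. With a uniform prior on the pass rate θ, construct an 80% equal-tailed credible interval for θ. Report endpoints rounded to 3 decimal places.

Posterior: Beta(1+14, 1+42) = Beta(15, 43).
Equal-tailed 80% interval: the 0.1 and 0.9 quantiles of Beta(15, 43).
Posterior mean ≈ 0.259, SD ≈ 0.057; a Normal approximation gives roughly [0.186, 0.332].
Exact: F⁻¹(0.1) = 0.187; F⁻¹(0.9) = 0.334.

[0.187, 0.334]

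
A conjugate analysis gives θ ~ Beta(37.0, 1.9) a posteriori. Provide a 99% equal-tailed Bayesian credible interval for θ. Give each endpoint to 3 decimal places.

[0.824, 0.998]

Posterior: Beta(37.0, 1.9).
Equal-tailed 99% interval: the 0.005 and 0.995 quantiles of Beta(37.0, 1.9).
Posterior mean ≈ 0.951, SD ≈ 0.034; a Normal approximation gives roughly [0.863, 1.039].
Exact: F⁻¹(0.005) = 0.824; F⁻¹(0.995) = 0.998.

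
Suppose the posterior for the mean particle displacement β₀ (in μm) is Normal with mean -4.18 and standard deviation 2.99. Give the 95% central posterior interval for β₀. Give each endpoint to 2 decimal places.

[-10.04, 1.68]

The posterior is symmetric, so the 95% equal-tailed interval is β₀ = -4.18 ± z·2.99 with z = 1.960.
Half-width: 1.960 × 2.99 = 5.86.
-4.18 − 5.86 = -10.04; -4.18 + 5.86 = 1.68.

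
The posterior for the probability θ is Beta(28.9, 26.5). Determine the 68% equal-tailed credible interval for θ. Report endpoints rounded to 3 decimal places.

Posterior: Beta(28.9, 26.5).
Equal-tailed 68% interval: the 0.16 and 0.84 quantiles of Beta(28.9, 26.5).
Posterior mean ≈ 0.522, SD ≈ 0.067; a Normal approximation gives roughly [0.456, 0.588].
Exact: F⁻¹(0.16) = 0.455; F⁻¹(0.84) = 0.588.

[0.455, 0.588]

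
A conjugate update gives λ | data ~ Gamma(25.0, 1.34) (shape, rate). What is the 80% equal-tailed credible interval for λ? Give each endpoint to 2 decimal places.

Posterior: Gamma(shape 25.0, rate 1.34).
Equal-tailed 80% interval: Gamma(25.0, 1.34) quantiles at 0.1 and 0.9.
Posterior mean ≈ 18.66, SD ≈ 3.73; a Normal approximation gives roughly [13.87, 23.44].
Exact: lower = 14.06; upper = 23.57.

[14.06, 23.57]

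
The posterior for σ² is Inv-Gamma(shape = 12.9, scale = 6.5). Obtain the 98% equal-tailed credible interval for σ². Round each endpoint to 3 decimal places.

Inverse-Gamma(12.9, 6.5) quantiles: F⁻¹(0.01) and F⁻¹(0.99).
Equivalently, 1/σ² ~ Gamma(12.9, rate = 6.5); invert its 0.99 and 0.01 quantiles.
Posterior mean ≈ 0.546, SD ≈ 0.165; a Normal approximation gives roughly [0.161, 0.931].
Exact: lower = 0.286; upper = 1.078.

[0.286, 1.078]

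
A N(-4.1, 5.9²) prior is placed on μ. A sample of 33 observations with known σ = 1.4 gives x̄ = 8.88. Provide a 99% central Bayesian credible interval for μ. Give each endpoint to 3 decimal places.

Posterior precision = 1/5.9² + 33/1.4² = 0.0287 + 16.8367 = 16.8655, so posterior SD = 0.2435.
Posterior mean = (-4.1/5.9² + 33·8.88/1.4²) / 16.8655 = 8.8579.
Interval: 8.8579 ± 2.576 × 0.2435 → [8.231, 9.485].

[8.231, 9.485]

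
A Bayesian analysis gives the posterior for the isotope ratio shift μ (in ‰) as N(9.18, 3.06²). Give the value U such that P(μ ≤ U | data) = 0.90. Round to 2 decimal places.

Need U with P(μ ≤ U) = 0.90: U = 9.18 + z_{0.1}·3.06.
z = 1.282; U = 9.18 + 1.282 × 3.06 = 13.10.

13.10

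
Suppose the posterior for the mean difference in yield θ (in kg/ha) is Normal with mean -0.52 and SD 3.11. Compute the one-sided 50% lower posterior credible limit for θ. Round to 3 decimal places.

Need L with P(θ ≥ L) = 0.50: L = -0.52 − z_{0.5}·3.11.
z = 0.000; L = -0.52 − 0.000 × 3.11 = -0.520.

-0.520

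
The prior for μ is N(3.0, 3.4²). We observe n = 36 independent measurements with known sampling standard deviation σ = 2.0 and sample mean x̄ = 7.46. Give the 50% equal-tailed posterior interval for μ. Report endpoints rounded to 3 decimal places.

Posterior precision = 1/3.4² + 36/2.0² = 0.0865 + 9.0000 = 9.0865, so posterior SD = 0.3317.
Posterior mean = (3.0/3.4² + 36·7.46/2.0²) / 9.0865 = 7.4175.
Interval: 7.4175 ± 0.674 × 0.3317 → [7.194, 7.641].

[7.194, 7.641]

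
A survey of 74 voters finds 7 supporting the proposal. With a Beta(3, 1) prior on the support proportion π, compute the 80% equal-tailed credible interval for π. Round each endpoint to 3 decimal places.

[0.082, 0.178]

Posterior: Beta(3+7, 1+67) = Beta(10, 68).
Equal-tailed 80% interval: the 0.1 and 0.9 quantiles of Beta(10, 68).
Posterior mean ≈ 0.128, SD ≈ 0.038; a Normal approximation gives roughly [0.080, 0.176].
Exact: F⁻¹(0.1) = 0.082; F⁻¹(0.9) = 0.178.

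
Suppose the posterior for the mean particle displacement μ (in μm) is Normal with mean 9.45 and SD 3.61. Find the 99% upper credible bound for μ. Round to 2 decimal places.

17.85

Need U with P(μ ≤ U) = 0.99: U = 9.45 + z_{0.01}·3.61.
z = 2.326; U = 9.45 + 2.326 × 3.61 = 17.85.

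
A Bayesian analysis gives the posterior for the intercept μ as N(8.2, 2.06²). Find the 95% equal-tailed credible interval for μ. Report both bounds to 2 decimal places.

The posterior is symmetric, so the 95% equal-tailed interval is μ = 8.2 ± z·2.06 with z = 1.960.
Half-width: 1.960 × 2.06 = 4.04.
8.2 − 4.04 = 4.16; 8.2 + 4.04 = 12.24.

[4.16, 12.24]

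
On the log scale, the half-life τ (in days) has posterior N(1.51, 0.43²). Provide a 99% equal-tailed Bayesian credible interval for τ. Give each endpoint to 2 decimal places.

On the log scale the 99% interval is 1.51 ± 2.576 × 0.43 = [0.4024, 2.6176].
Exponentiate: [e^0.4024, e^2.6176] = [1.50, 13.70].

[1.50, 13.70]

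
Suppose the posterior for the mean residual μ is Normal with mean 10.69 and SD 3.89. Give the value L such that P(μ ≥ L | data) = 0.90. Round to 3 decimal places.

Need L with P(μ ≥ L) = 0.90: L = 10.69 − z_{0.1}·3.89.
z = 1.282; L = 10.69 − 1.282 × 3.89 = 5.705.

5.705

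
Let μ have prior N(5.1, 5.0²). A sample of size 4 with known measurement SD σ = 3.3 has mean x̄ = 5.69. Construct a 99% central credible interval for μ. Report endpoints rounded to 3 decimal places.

Posterior precision = 1/5.0² + 4/3.3² = 0.0400 + 0.3673 = 0.4073, so posterior SD = 1.5669.
Posterior mean = (5.1/5.0² + 4·5.69/3.3²) / 0.4073 = 5.6321.
Interval: 5.6321 ± 2.576 × 1.5669 → [1.596, 9.668].

[1.596, 9.668]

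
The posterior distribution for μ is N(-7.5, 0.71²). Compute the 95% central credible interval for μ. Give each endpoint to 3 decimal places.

[-8.892, -6.108]

The posterior is symmetric, so the 95% equal-tailed interval is μ = -7.5 ± z·0.71 with z = 1.960.
Half-width: 1.960 × 0.71 = 1.392.
-7.5 − 1.392 = -8.892; -7.5 + 1.392 = -6.108.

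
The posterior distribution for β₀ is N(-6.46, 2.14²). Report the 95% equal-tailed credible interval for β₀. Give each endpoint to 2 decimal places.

The posterior is symmetric, so the 95% equal-tailed interval is β₀ = -6.46 ± z·2.14 with z = 1.960.
Half-width: 1.960 × 2.14 = 4.19.
-6.46 − 4.19 = -10.65; -6.46 + 4.19 = -2.27.

[-10.65, -2.27]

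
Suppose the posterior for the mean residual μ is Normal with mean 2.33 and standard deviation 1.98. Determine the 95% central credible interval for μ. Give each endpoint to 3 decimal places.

The posterior is symmetric, so the 95% equal-tailed interval is μ = 2.33 ± z·1.98 with z = 1.960.
Half-width: 1.960 × 1.98 = 3.881.
2.33 − 3.881 = -1.551; 2.33 + 3.881 = 6.211.

[-1.551, 6.211]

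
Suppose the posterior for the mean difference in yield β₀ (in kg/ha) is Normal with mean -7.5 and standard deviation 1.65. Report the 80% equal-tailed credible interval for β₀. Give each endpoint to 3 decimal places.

[-9.615, -5.385]

The posterior is symmetric, so the 80% equal-tailed interval is β₀ = -7.5 ± z·1.65 with z = 1.282.
Half-width: 1.282 × 1.65 = 2.115.
-7.5 − 2.115 = -9.615; -7.5 + 2.115 = -5.385.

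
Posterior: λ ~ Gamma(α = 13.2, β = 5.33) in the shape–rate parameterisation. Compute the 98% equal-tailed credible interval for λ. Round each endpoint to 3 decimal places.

Posterior: Gamma(shape 13.2, rate 5.33).
Equal-tailed 98% interval: Gamma(13.2, 5.33) quantiles at 0.01 and 0.99.
Posterior mean ≈ 2.477, SD ≈ 0.682; a Normal approximation gives roughly [0.891, 4.062].
Exact: lower = 1.170; upper = 4.331.

[1.170, 4.331]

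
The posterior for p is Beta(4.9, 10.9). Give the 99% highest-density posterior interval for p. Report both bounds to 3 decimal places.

[0.067, 0.610]

The posterior is unimodal and skewed, so the HPD interval has equal density at both endpoints and is the shortest 99% interval.
Solving f(0.067) = f(0.610) with F(0.610) − F(0.067) = 0.99 gives [0.067, 0.610].
For comparison, the equal-tailed interval is [0.078, 0.627]; the HPD is narrower and shifted toward the mode.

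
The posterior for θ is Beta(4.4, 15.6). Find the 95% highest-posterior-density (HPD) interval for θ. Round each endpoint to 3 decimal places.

The posterior is unimodal and skewed, so the HPD interval has equal density at both endpoints and is the shortest 95% interval.
Solving f(0.058) = f(0.398) with F(0.398) − F(0.058) = 0.95 gives [0.058, 0.398].
For comparison, the equal-tailed interval is [0.072, 0.420]; the HPD is narrower and shifted toward the mode.

[0.058, 0.398]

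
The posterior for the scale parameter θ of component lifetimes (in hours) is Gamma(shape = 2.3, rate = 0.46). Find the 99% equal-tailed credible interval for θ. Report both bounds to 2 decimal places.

Posterior: Gamma(shape 2.3, rate 0.46).
Equal-tailed 99% interval: Gamma(2.3, 0.46) quantiles at 0.005 and 0.995.
Posterior mean ≈ 5.00, SD ≈ 3.30; a Normal approximation gives roughly [-3.49, 13.49].
Exact: lower = 0.35; upper = 17.40.

[0.35, 17.40]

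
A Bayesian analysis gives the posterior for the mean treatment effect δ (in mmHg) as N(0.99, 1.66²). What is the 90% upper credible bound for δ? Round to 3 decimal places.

Need U with P(δ ≤ U) = 0.90: U = 0.99 + z_{0.1}·1.66.
z = 1.282; U = 0.99 + 1.282 × 1.66 = 3.117.

3.117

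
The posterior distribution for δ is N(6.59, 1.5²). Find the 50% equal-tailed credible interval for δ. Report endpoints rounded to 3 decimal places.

[5.578, 7.602]

The posterior is symmetric, so the 50% equal-tailed interval is δ = 6.59 ± z·1.5 with z = 0.674.
Half-width: 0.674 × 1.5 = 1.012.
6.59 − 1.012 = 5.578; 6.59 + 1.012 = 7.602.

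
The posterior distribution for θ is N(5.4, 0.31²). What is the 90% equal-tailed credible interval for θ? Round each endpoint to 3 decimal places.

The posterior is symmetric, so the 90% equal-tailed interval is θ = 5.4 ± z·0.31 with z = 1.645.
Half-width: 1.645 × 0.31 = 0.510.
5.4 − 0.510 = 4.890; 5.4 + 0.510 = 5.910.

[4.890, 5.910]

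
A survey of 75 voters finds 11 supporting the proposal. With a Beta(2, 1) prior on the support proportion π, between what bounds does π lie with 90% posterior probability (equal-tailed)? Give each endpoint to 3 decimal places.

[0.103, 0.240]

Posterior: Beta(2+11, 1+64) = Beta(13, 65).
Equal-tailed 90% interval: the 0.05 and 0.95 quantiles of Beta(13, 65).
Posterior mean ≈ 0.167, SD ≈ 0.042; a Normal approximation gives roughly [0.098, 0.236].
Exact: F⁻¹(0.05) = 0.103; F⁻¹(0.95) = 0.240.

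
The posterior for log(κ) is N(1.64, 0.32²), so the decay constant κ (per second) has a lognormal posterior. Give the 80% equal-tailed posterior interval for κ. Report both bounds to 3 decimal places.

On the log scale the 80% interval is 1.64 ± 1.282 × 0.32 = [1.2299, 2.0501].
Exponentiate: [e^1.2299, e^2.0501] = [3.421, 7.769].

[3.421, 7.769]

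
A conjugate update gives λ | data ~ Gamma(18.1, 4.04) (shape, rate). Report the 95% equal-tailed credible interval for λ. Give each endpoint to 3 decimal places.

Posterior: Gamma(shape 18.1, rate 4.04).
Equal-tailed 95% interval: Gamma(18.1, 4.04) quantiles at 0.025 and 0.975.
Posterior mean ≈ 4.480, SD ≈ 1.053; a Normal approximation gives roughly [2.416, 6.544].
Exact: lower = 2.660; upper = 6.768.

[2.660, 6.768]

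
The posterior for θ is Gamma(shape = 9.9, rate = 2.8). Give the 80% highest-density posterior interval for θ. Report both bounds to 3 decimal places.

The posterior is unimodal and skewed, so the HPD interval has equal density at both endpoints and is the shortest 80% interval.
Solving f(1.992) = f(4.763) with F(4.763) − F(1.992) = 0.80 gives [1.992, 4.763].
For comparison, the equal-tailed interval is [2.194, 5.030]; the HPD is narrower and shifted toward the mode.

[1.992, 4.763]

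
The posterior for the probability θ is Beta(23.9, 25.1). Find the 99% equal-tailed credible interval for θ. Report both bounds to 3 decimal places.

Posterior: Beta(23.9, 25.1).
Equal-tailed 99% interval: the 0.005 and 0.995 quantiles of Beta(23.9, 25.1).
Posterior mean ≈ 0.488, SD ≈ 0.071; a Normal approximation gives roughly [0.306, 0.670].
Exact: F⁻¹(0.005) = 0.310; F⁻¹(0.995) = 0.667.

[0.310, 0.667]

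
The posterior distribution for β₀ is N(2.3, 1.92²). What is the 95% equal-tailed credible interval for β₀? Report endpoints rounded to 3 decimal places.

[-1.463, 6.063]

The posterior is symmetric, so the 95% equal-tailed interval is β₀ = 2.3 ± z·1.92 with z = 1.960.
Half-width: 1.960 × 1.92 = 3.763.
2.3 − 3.763 = -1.463; 2.3 + 3.763 = 6.063.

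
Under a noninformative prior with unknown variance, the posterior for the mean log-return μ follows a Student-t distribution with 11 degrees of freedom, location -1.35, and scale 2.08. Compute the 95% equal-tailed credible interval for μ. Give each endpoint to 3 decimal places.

The t_11 distribution is symmetric; the 95% interval is -1.35 ± t·2.08 with t_{0.975,11} = 2.201.
Half-width: 2.201 × 2.08 = 4.578.
-1.35 − 4.578 = -5.928; -1.35 + 4.578 = 3.228.

[-5.928, 3.228]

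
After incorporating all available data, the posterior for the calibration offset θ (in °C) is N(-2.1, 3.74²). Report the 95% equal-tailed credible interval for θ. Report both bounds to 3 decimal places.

[-9.430, 5.230]

The posterior is symmetric, so the 95% equal-tailed interval is θ = -2.1 ± z·3.74 with z = 1.960.
Half-width: 1.960 × 3.74 = 7.330.
-2.1 − 7.330 = -9.430; -2.1 + 7.330 = 5.230.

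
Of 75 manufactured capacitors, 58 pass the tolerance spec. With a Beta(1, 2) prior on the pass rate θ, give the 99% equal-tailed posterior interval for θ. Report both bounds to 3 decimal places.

Posterior: Beta(1+58, 2+17) = Beta(59, 19).
Equal-tailed 99% interval: the 0.005 and 0.995 quantiles of Beta(59, 19).
Posterior mean ≈ 0.756, SD ≈ 0.048; a Normal approximation gives roughly [0.632, 0.881].
Exact: F⁻¹(0.005) = 0.621; F⁻¹(0.995) = 0.867.

[0.621, 0.867]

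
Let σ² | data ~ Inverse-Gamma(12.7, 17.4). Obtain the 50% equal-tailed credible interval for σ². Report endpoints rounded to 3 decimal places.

[1.169, 1.714]

Inverse-Gamma(12.7, 17.4) quantiles: F⁻¹(0.25) and F⁻¹(0.75).
Equivalently, 1/σ² ~ Gamma(12.7, rate = 17.4); invert its 0.75 and 0.25 quantiles.
Posterior mean ≈ 1.487, SD ≈ 0.455; a Normal approximation gives roughly [1.181, 1.794].
Exact: lower = 1.169; upper = 1.714.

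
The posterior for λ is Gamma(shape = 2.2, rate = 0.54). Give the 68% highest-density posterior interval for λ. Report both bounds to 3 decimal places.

The posterior is unimodal and skewed, so the HPD interval has equal density at both endpoints and is the shortest 68% interval.
Solving f(0.700) = f(5.123) with F(5.123) − F(0.700) = 0.68 gives [0.700, 5.123].
For comparison, the equal-tailed interval is [1.551, 6.597]; the HPD is narrower and shifted toward the mode.

[0.700, 5.123]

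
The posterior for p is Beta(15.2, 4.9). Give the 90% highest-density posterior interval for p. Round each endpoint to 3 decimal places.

[0.609, 0.909]

The posterior is unimodal and skewed, so the HPD interval has equal density at both endpoints and is the shortest 90% interval.
Solving f(0.609) = f(0.909) with F(0.909) − F(0.609) = 0.90 gives [0.609, 0.909].
For comparison, the equal-tailed interval is [0.589, 0.894]; the HPD is narrower and shifted toward the mode.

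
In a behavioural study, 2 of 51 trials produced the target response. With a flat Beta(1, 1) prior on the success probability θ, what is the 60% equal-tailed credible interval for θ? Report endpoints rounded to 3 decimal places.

[0.030, 0.080]

Posterior: Beta(1+2, 1+49) = Beta(3, 50).
Equal-tailed 60% interval: the 0.2 and 0.8 quantiles of Beta(3, 50).
Posterior mean ≈ 0.057, SD ≈ 0.031; a Normal approximation gives roughly [0.030, 0.083].
Exact: F⁻¹(0.2) = 0.030; F⁻¹(0.8) = 0.080.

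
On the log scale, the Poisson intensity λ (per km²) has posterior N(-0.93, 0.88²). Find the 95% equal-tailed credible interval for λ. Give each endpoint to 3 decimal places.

On the log scale the 95% interval is -0.93 ± 1.960 × 0.88 = [-2.6548, 0.7948].
Exponentiate: [e^-2.6548, e^0.7948] = [0.070, 2.214].

[0.070, 2.214]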